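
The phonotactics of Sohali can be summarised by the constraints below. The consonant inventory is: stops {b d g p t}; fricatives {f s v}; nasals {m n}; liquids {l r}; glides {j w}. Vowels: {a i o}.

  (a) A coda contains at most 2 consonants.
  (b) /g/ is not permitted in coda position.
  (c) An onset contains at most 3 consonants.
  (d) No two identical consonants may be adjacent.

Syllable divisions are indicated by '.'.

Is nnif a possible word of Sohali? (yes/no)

nnif — violates constraint (d): adjacent identical consonants /nn/ → illicit

no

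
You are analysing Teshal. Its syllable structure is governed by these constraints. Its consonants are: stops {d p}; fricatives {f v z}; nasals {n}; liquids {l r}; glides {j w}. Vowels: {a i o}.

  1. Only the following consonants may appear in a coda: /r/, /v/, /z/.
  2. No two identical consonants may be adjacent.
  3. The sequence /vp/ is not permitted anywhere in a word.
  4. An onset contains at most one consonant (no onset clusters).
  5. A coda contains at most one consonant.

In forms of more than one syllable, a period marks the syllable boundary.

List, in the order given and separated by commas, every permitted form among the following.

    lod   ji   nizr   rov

ji, rov

lod — violates constraint 1: syllable 1 coda contains /d/, which is not a licensed coda consonant → not permitted
ji — σ1 onset /j/, coda /∅/ ok → permitted
nizr — violates constraint 5: syllable 1 coda /zr/ has 2 consonants (> 1) → not permitted
rov — σ1 onset /r/, coda /v/ ok → permitted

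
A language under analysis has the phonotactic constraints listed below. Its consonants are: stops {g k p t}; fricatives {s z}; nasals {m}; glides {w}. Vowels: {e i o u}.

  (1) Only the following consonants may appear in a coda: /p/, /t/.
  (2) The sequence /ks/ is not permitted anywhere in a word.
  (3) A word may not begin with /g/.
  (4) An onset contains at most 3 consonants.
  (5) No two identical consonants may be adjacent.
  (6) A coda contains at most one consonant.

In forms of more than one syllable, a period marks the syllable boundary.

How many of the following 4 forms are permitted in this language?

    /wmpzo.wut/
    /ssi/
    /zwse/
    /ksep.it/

/wmpzo.wut/ — violates constraint 4: syllable 1 onset /wmpz/ has 4 consonants (> 3) → not permitted
/ssi/ — violates constraint 5: adjacent identical consonants /ss/ → not permitted
/zwse/ — σ1 onset /zws/ (3C), coda /∅/ ok → permitted
/ksep.it/ — violates constraint 2: contains banned sequence /ks/ → not permitted
Permitted: /zwse/ → 1.

1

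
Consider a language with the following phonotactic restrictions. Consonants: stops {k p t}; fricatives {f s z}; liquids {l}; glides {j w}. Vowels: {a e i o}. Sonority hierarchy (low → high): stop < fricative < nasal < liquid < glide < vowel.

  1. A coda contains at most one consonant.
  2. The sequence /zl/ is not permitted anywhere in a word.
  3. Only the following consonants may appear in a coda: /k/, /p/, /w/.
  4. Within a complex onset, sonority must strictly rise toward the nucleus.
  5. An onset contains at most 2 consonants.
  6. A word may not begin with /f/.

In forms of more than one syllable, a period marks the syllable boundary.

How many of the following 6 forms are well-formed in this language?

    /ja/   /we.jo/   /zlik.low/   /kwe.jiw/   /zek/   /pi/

5

/ja/ — σ1 onset /j/, coda /∅/ ok → well-formed
/we.jo/ — σ1 onset /w/, coda /∅/ ok; σ2 onset /j/, coda /∅/ ok → well-formed
/zlik.low/ — violates constraint 2: contains banned sequence /zl/ → ill-formed
/kwe.jiw/ — σ1 onset /kw/ (1→5 rises), coda /∅/ ok; σ2 onset /j/, coda /w/ ok → well-formed
/zek/ — σ1 onset /z/, coda /k/ ok → well-formed
/pi/ — σ1 onset /p/, coda /∅/ ok → well-formed
Well-formed: /ja/, /we.jo/, /kwe.jiw/, /zek/, /pi/ → 5.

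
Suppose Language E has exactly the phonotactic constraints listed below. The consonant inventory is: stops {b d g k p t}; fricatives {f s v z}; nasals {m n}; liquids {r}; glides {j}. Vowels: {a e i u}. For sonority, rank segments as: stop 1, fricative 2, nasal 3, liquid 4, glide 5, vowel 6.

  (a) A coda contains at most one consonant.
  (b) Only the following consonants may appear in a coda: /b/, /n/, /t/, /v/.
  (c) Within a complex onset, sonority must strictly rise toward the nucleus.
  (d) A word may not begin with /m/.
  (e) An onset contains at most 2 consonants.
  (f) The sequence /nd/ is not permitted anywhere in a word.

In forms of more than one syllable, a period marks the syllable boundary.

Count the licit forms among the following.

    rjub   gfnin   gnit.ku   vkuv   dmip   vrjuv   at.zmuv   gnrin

rjub — σ1 onset /rj/ (4→5 rises), coda /b/ ok → licit
gfnin — violates constraint (e): syllable 1 onset /gfn/ has 3 consonants (> 2) → illicit
gnit.ku — σ1 onset /gn/ (1→3 rises), coda /t/ ok; σ2 onset /k/, coda /∅/ ok → licit
vkuv — violates constraint (c): syllable 1 onset /vk/: /v/ (fricative, 2) → /k/ (stop, 1) does not rise → illicit
dmip — violates constraint (b): syllable 1 coda contains /p/, which is not a licensed coda consonant → illicit
vrjuv — violates constraint (e): syllable 1 onset /vrj/ has 3 consonants (> 2) → illicit
at.zmuv — σ1 onset /∅/, coda /t/ ok; σ2 onset /zm/ (2→3 rises), coda /v/ ok → licit
gnrin — violates constraint (e): syllable 1 onset /gnr/ has 3 consonants (> 2) → illicit
Licit: rjub, gnit.ku, at.zmuv → 3.

3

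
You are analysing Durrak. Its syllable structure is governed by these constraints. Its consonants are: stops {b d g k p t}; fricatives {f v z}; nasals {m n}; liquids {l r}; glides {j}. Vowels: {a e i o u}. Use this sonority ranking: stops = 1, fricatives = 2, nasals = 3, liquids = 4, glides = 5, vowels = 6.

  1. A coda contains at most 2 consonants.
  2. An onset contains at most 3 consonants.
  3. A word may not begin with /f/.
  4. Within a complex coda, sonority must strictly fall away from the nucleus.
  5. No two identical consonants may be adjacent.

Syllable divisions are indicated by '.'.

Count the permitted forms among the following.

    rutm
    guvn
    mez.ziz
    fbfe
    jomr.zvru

rutm — violates constraint 4: syllable 1 coda /tm/: /t/ (stop, 1) → /m/ (nasal, 3) does not fall → not permitted
guvn — violates constraint 4: syllable 1 coda /vn/: /v/ (fricative, 2) → /n/ (nasal, 3) does not fall → not permitted
mez.ziz — violates constraint 5: adjacent identical consonants /zz/ → not permitted
fbfe — violates constraint 3: word begins with /f/ → not permitted
jomr.zvru — violates constraint 4: syllable 1 coda /mr/: /m/ (nasal, 3) → /r/ (liquid, 4) does not fall → not permitted
No form is permitted → 0.

0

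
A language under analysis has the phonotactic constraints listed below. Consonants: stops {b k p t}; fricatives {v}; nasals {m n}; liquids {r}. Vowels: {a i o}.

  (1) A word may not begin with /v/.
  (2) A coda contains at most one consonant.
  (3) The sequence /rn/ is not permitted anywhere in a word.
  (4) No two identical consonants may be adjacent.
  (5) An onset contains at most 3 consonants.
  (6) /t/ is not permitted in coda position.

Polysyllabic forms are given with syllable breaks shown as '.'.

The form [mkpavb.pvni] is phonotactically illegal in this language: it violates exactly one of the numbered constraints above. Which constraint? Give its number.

[mkpavb.pvni]: syllable 1 coda /vb/ has 2 consonants (> 1).
This is a violation of constraint 2: "A coda contains at most one consonant."
The remaining constraints (1, 3, 4, 5, 6) are satisfied.

2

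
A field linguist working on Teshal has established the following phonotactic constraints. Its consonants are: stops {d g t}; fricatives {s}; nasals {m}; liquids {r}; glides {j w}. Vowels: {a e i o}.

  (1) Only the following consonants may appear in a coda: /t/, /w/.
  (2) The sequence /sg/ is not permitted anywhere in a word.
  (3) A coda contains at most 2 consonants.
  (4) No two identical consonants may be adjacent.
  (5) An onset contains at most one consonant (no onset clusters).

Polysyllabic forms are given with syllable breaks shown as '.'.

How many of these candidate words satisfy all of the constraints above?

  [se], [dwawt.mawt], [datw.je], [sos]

[se] — σ1 onset /s/, coda /∅/ ok → licit
[dwawt.mawt] — violates constraint 5: syllable 1 onset /dw/ has 2 consonants (> 1) → illicit
[datw.je] — σ1 onset /d/, coda /tw/ (2C) ok; σ2 onset /j/, coda /∅/ ok → licit
[sos] — violates constraint 1: syllable 1 coda contains /s/, which is not a licensed coda consonant → illicit
Licit: [se], [datw.je] → 2.

2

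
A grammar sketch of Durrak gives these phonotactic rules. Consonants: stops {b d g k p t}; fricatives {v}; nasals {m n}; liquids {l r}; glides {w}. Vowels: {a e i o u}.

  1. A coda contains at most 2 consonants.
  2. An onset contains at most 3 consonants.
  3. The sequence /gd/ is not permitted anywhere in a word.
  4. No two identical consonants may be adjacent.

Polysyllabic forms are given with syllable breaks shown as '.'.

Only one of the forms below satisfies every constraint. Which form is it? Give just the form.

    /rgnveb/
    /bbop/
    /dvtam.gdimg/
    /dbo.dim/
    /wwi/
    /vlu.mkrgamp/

/rgnveb/ — violates constraint 2: syllable 1 onset /rgnv/ has 4 consonants (> 3) → phonotactically illegal
/bbop/ — violates constraint 4: adjacent identical consonants /bb/ → phonotactically illegal
/dvtam.gdimg/ — violates constraint 3: contains banned sequence /gd/ → phonotactically illegal
/dbo.dim/ — σ1 onset /db/ (2C), coda /∅/ ok; σ2 onset /d/, coda /m/ ok → phonotactically legal
/wwi/ — violates constraint 4: adjacent identical consonants /ww/ → phonotactically illegal
/vlu.mkrgamp/ — violates constraint 2: syllable 2 onset /mkrg/ has 4 consonants (> 3) → phonotactically illegal

/dbo.dim/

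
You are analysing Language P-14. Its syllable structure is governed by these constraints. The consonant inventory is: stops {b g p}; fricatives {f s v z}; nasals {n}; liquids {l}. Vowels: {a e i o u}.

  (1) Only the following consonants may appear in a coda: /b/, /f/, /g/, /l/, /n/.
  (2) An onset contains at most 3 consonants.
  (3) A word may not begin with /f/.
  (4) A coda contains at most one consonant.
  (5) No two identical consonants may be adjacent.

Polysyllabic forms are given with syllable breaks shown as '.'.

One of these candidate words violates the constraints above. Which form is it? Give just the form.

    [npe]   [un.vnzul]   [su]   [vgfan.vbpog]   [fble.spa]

[npe] — σ1 onset /np/ (2C), coda /∅/ ok → licit
[un.vnzul] — σ1 onset /∅/, coda /n/ ok; σ2 onset /vnz/ (3C), coda /l/ ok → licit
[su] — σ1 onset /s/, coda /∅/ ok → licit
[vgfan.vbpog] — σ1 onset /vgf/ (3C), coda /n/ ok; σ2 onset /vbp/ (3C), coda /g/ ok → licit
[fble.spa] — violates constraint 3: word begins with /f/ → illicit

[fble.spa]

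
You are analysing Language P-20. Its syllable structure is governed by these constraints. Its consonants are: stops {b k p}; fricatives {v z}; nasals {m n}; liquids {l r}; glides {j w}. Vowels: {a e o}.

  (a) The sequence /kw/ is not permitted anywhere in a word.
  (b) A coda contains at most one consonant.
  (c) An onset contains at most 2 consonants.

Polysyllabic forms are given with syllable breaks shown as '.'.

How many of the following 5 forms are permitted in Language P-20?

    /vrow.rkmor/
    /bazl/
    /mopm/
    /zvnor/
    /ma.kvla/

/vrow.rkmor/ — violates constraint (c): syllable 2 onset /rkm/ has 3 consonants (> 2) → not permitted
/bazl/ — violates constraint (b): syllable 1 coda /zl/ has 2 consonants (> 1) → not permitted
/mopm/ — violates constraint (b): syllable 1 coda /pm/ has 2 consonants (> 1) → not permitted
/zvnor/ — violates constraint (c): syllable 1 onset /zvn/ has 3 consonants (> 2) → not permitted
/ma.kvla/ — violates constraint (c): syllable 2 onset /kvl/ has 3 consonants (> 2) → not permitted
No form is permitted → 0.

0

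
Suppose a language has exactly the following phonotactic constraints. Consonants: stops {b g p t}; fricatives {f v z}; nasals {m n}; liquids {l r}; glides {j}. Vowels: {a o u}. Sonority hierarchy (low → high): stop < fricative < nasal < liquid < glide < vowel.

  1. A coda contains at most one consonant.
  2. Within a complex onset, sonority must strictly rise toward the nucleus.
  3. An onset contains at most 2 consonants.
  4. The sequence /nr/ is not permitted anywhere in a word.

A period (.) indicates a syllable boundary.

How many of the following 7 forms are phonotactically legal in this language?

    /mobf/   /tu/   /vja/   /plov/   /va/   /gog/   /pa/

/mobf/ — violates constraint 1: syllable 1 coda /bf/ has 2 consonants (> 1) → phonotactically illegal
/tu/ — σ1 onset /t/, coda /∅/ ok → phonotactically legal
/vja/ — σ1 onset /vj/ (2→5 rises), coda /∅/ ok → phonotactically legal
/plov/ — σ1 onset /pl/ (1→4 rises), coda /v/ ok → phonotactically legal
/va/ — σ1 onset /v/, coda /∅/ ok → phonotactically legal
/gog/ — σ1 onset /g/, coda /g/ ok → phonotactically legal
/pa/ — σ1 onset /p/, coda /∅/ ok → phonotactically legal
Phonotactically legal: /tu/, /vja/, /plov/, /va/, /gog/, /pa/ → 6.

6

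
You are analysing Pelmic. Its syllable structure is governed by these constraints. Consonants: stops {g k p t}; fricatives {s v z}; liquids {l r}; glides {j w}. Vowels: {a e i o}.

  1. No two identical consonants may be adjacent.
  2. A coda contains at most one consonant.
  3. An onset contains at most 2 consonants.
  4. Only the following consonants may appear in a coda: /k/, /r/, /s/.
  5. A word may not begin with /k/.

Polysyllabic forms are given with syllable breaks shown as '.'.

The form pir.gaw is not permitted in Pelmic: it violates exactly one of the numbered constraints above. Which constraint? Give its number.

4

pir.gaw: syllable 2 coda contains /w/, which is not a licensed coda consonant.
This is a violation of constraint 4: "Only the following consonants may appear in a coda: /k/, /r/, /s/."
The remaining constraints (1, 2, 3, 5) are satisfied.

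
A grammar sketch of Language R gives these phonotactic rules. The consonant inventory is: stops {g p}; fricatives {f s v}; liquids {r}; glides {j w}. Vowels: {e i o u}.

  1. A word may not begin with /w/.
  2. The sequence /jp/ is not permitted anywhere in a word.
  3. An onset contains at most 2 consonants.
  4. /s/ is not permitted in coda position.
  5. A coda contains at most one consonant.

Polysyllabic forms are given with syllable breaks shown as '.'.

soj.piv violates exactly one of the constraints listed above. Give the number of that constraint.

soj.piv: contains banned sequence /jp/.
This is a violation of constraint 2: "The sequence /jp/ is not permitted anywhere in a word."
The remaining constraints (1, 3, 4, 5) are satisfied.

2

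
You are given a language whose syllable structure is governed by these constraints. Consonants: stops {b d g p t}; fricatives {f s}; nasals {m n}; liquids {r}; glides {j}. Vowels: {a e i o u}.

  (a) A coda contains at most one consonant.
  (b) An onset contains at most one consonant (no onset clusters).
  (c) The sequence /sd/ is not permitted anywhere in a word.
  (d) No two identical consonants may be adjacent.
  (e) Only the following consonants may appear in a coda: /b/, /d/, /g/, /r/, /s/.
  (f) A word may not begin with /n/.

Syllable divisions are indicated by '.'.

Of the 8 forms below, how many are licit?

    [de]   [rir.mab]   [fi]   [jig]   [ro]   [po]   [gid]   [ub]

8

[de] — σ1 onset /d/, coda /∅/ ok → licit
[rir.mab] — σ1 onset /r/, coda /r/ ok; σ2 onset /m/, coda /b/ ok → licit
[fi] — σ1 onset /f/, coda /∅/ ok → licit
[jig] — σ1 onset /j/, coda /g/ ok → licit
[ro] — σ1 onset /r/, coda /∅/ ok → licit
[po] — σ1 onset /p/, coda /∅/ ok → licit
[gid] — σ1 onset /g/, coda /d/ ok → licit
[ub] — σ1 onset /∅/, coda /b/ ok → licit
Licit: [de], [rir.mab], [fi], [jig], [ro], [po], [gid], [ub] → 8.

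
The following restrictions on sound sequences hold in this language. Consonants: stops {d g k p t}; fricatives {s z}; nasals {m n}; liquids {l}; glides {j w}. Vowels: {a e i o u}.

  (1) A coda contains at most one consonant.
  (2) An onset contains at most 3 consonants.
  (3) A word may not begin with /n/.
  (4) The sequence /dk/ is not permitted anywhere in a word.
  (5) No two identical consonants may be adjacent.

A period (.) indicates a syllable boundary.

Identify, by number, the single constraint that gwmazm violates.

gwmazm: syllable 1 coda /zm/ has 2 consonants (> 1).
This is a violation of constraint 1: "A coda contains at most one consonant."
The remaining constraints (2, 3, 4, 5) are satisfied.

1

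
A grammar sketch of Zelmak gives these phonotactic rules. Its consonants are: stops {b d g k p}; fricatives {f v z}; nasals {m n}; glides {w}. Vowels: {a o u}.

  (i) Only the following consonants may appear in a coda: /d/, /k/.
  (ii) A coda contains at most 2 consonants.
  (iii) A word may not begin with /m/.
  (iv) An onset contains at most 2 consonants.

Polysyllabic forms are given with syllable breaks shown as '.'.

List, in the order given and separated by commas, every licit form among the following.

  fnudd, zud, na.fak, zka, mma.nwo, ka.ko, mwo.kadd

fnudd, zud, na.fak, zka, ka.ko

fnudd — σ1 onset /fn/ (2C), coda /dd/ (2C) ok → licit
zud — σ1 onset /z/, coda /d/ ok → licit
na.fak — σ1 onset /n/, coda /∅/ ok; σ2 onset /f/, coda /k/ ok → licit
zka — σ1 onset /zk/ (2C), coda /∅/ ok → licit
mma.nwo — violates constraint (iii): word begins with /m/ → illicit
ka.ko — σ1 onset /k/, coda /∅/ ok; σ2 onset /k/, coda /∅/ ok → licit
mwo.kadd — violates constraint (iii): word begins with /m/ → illicit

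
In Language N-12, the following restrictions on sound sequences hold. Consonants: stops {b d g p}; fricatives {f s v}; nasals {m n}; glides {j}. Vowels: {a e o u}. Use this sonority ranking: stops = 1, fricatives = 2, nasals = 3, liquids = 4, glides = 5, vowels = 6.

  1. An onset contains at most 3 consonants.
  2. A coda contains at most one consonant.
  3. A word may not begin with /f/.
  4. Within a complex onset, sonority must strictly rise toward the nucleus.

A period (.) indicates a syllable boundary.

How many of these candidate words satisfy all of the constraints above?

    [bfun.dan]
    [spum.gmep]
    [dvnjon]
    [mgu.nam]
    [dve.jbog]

1

[bfun.dan] — σ1 onset /bf/ (1→2 rises), coda /n/ ok; σ2 onset /d/, coda /n/ ok → well-formed
[spum.gmep] — violates constraint 4: syllable 1 onset /sp/: /s/ (fricative, 2) → /p/ (stop, 1) does not rise → ill-formed
[dvnjon] — violates constraint 1: syllable 1 onset /dvnj/ has 4 consonants (> 3) → ill-formed
[mgu.nam] — violates constraint 4: syllable 1 onset /mg/: /m/ (nasal, 3) → /g/ (stop, 1) does not rise → ill-formed
[dve.jbog] — violates constraint 4: syllable 2 onset /jb/: /j/ (glide, 5) → /b/ (stop, 1) does not rise → ill-formed
Well-formed: [bfun.dan] → 1.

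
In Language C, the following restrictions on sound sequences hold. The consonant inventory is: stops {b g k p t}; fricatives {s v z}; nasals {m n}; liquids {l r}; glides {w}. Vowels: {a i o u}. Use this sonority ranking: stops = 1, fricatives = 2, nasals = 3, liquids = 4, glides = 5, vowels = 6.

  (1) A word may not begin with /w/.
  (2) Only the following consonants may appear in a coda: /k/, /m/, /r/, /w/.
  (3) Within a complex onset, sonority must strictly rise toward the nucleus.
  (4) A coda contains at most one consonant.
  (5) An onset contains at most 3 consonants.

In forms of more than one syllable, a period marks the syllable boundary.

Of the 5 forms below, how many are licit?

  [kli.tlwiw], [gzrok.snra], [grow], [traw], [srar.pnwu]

5

[kli.tlwiw] — σ1 onset /kl/ (1→4 rises), coda /∅/ ok; σ2 onset /tlw/ (1→4→5 rises), coda /w/ ok → licit
[gzrok.snra] — σ1 onset /gzr/ (1→2→4 rises), coda /k/ ok; σ2 onset /snr/ (2→3→4 rises), coda /∅/ ok → licit
[grow] — σ1 onset /gr/ (1→4 rises), coda /w/ ok → licit
[traw] — σ1 onset /tr/ (1→4 rises), coda /w/ ok → licit
[srar.pnwu] — σ1 onset /sr/ (2→4 rises), coda /r/ ok; σ2 onset /pnw/ (1→3→5 rises), coda /∅/ ok → licit
Licit: [kli.tlwiw], [gzrok.snra], [grow], [traw], [srar.pnwu] → 5.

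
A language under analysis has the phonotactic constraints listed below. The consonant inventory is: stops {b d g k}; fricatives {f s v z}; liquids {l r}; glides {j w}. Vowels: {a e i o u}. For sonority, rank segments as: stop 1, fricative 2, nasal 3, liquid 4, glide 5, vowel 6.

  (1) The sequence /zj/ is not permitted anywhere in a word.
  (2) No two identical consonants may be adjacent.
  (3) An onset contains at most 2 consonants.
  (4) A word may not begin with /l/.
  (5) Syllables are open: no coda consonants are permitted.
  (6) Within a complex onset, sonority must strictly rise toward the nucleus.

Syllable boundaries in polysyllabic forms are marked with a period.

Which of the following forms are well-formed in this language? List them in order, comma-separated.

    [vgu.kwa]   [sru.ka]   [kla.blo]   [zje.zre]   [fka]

[sru.ka], [kla.blo]

[vgu.kwa] — violates constraint 6: syllable 1 onset /vg/: /v/ (fricative, 2) → /g/ (stop, 1) does not rise → ill-formed
[sru.ka] — σ1 onset /sr/ (2→4 rises), coda /∅/ ok; σ2 onset /k/, coda /∅/ ok → well-formed
[kla.blo] — σ1 onset /kl/ (1→4 rises), coda /∅/ ok; σ2 onset /bl/ (1→4 rises), coda /∅/ ok → well-formed
[zje.zre] — violates constraint 1: contains banned sequence /zj/ → ill-formed
[fka] — violates constraint 6: syllable 1 onset /fk/: /f/ (fricative, 2) → /k/ (stop, 1) does not rise → ill-formed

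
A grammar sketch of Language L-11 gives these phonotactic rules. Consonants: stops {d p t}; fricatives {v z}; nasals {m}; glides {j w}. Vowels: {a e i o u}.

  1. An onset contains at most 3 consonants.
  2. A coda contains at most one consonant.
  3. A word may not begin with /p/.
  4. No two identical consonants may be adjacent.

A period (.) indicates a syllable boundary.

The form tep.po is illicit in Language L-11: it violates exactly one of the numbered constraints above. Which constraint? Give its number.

4

tep.po: adjacent identical consonants /pp/.
This is a violation of constraint 4: "No two identical consonants may be adjacent."
The remaining constraints (1, 2, 3) are satisfied.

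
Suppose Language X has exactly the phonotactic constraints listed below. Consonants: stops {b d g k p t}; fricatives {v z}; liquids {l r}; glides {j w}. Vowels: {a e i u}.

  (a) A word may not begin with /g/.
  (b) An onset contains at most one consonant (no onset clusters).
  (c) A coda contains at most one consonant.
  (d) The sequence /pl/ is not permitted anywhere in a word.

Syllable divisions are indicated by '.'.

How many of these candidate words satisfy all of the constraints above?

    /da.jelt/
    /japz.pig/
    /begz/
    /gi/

/da.jelt/ — violates constraint (c): syllable 2 coda /lt/ has 2 consonants (> 1) → illicit
/japz.pig/ — violates constraint (c): syllable 1 coda /pz/ has 2 consonants (> 1) → illicit
/begz/ — violates constraint (c): syllable 1 coda /gz/ has 2 consonants (> 1) → illicit
/gi/ — violates constraint (a): word begins with /g/ → illicit
No form is licit → 0.

0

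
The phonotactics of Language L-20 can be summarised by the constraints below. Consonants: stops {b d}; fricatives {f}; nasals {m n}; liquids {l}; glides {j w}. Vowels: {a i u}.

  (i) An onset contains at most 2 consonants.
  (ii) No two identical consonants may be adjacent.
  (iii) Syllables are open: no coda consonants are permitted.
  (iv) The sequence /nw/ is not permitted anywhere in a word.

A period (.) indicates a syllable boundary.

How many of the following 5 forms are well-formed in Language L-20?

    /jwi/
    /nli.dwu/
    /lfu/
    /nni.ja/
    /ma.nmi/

4

/jwi/ — σ1 onset /jw/ (2C), coda /∅/ ok → well-formed
/nli.dwu/ — σ1 onset /nl/ (2C), coda /∅/ ok; σ2 onset /dw/ (2C), coda /∅/ ok → well-formed
/lfu/ — σ1 onset /lf/ (2C), coda /∅/ ok → well-formed
/nni.ja/ — violates constraint (ii): adjacent identical consonants /nn/ → ill-formed
/ma.nmi/ — σ1 onset /m/, coda /∅/ ok; σ2 onset /nm/ (2C), coda /∅/ ok → well-formed
Well-formed: /jwi/, /nli.dwu/, /lfu/, /ma.nmi/ → 4.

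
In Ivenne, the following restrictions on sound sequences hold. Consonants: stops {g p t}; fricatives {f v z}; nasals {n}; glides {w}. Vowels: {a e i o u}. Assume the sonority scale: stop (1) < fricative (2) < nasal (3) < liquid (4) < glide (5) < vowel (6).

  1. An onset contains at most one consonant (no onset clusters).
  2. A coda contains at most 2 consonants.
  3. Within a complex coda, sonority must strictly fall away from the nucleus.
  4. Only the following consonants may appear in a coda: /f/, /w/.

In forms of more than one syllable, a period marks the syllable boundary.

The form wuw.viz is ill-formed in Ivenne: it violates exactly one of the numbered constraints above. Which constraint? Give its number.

wuw.viz: syllable 2 coda contains /z/, which is not a licensed coda consonant.
This is a violation of constraint 4: "Only the following consonants may appear in a coda: /f/, /w/."
The remaining constraints (1, 2, 3) are satisfied.

4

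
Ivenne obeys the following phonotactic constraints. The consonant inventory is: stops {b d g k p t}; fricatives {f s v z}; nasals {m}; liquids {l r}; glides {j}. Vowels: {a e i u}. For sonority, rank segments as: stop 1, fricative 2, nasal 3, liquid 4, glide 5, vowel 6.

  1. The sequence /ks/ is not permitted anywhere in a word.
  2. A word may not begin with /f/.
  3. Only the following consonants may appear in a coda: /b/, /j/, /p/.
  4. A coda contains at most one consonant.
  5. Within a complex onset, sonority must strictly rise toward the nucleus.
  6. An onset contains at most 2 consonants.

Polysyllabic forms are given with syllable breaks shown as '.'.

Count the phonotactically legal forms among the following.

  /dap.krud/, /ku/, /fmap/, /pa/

2

/dap.krud/ — violates constraint 3: syllable 2 coda contains /d/, which is not a licensed coda consonant → phonotactically illegal
/ku/ — σ1 onset /k/, coda /∅/ ok → phonotactically legal
/fmap/ — violates constraint 2: word begins with /f/ → phonotactically illegal
/pa/ — σ1 onset /p/, coda /∅/ ok → phonotactically legal
Phonotactically legal: /ku/, /pa/ → 2.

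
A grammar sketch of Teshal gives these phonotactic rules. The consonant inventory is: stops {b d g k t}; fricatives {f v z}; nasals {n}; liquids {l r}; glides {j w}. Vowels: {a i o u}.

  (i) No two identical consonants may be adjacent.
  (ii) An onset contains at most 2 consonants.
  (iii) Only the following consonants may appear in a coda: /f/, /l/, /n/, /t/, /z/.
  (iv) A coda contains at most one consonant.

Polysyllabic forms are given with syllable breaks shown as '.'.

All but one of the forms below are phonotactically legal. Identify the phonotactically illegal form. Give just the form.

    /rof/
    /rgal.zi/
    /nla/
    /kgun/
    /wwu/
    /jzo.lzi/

/rof/ — σ1 onset /r/, coda /f/ ok → phonotactically legal
/rgal.zi/ — σ1 onset /rg/ (2C), coda /l/ ok; σ2 onset /z/, coda /∅/ ok → phonotactically legal
/nla/ — σ1 onset /nl/ (2C), coda /∅/ ok → phonotactically legal
/kgun/ — σ1 onset /kg/ (2C), coda /n/ ok → phonotactically legal
/wwu/ — violates constraint (i): adjacent identical consonants /ww/ → phonotactically illegal
/jzo.lzi/ — σ1 onset /jz/ (2C), coda /∅/ ok; σ2 onset /lz/ (2C), coda /∅/ ok → phonotactically legal

/wwu/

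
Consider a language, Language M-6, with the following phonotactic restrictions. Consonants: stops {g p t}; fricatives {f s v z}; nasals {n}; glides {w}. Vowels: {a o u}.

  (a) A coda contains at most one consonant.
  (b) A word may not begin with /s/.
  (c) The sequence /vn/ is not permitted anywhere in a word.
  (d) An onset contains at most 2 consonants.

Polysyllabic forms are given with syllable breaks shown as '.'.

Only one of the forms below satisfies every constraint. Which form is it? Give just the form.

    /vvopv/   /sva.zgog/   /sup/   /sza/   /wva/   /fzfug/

/vvopv/ — violates constraint (a): syllable 1 coda /pv/ has 2 consonants (> 1) → ill-formed
/sva.zgog/ — violates constraint (b): word begins with /s/ → ill-formed
/sup/ — violates constraint (b): word begins with /s/ → ill-formed
/sza/ — violates constraint (b): word begins with /s/ → ill-formed
/wva/ — σ1 onset /wv/ (2C), coda /∅/ ok → well-formed
/fzfug/ — violates constraint (d): syllable 1 onset /fzf/ has 3 consonants (> 2) → ill-formed

/wva/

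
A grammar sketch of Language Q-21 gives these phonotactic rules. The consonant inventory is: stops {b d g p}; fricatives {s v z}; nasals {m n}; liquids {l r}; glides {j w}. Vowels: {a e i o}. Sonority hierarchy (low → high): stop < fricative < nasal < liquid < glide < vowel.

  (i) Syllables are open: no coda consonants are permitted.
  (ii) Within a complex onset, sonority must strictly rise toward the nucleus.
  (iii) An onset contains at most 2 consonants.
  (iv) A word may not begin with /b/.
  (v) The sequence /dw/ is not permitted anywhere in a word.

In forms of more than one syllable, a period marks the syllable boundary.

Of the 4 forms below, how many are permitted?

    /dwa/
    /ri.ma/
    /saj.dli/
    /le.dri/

2

/dwa/ — violates constraint (v): contains banned sequence /dw/ → not permitted
/ri.ma/ — σ1 onset /r/, coda /∅/ ok; σ2 onset /m/, coda /∅/ ok → permitted
/saj.dli/ — violates constraint (i): syllable 1 coda /j/ has 1 consonant (> 0) → not permitted
/le.dri/ — σ1 onset /l/, coda /∅/ ok; σ2 onset /dr/ (1→4 rises), coda /∅/ ok → permitted
Permitted: /ri.ma/, /le.dri/ → 2.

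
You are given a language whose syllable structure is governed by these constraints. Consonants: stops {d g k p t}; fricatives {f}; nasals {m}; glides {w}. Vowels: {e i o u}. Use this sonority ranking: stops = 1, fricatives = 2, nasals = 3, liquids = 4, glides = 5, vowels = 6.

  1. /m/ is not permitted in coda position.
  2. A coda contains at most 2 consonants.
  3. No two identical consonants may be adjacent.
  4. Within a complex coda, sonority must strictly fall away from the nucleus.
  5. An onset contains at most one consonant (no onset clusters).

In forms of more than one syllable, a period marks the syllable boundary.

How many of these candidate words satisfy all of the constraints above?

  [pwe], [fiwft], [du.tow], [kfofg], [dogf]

[pwe] — violates constraint 5: syllable 1 onset /pw/ has 2 consonants (> 1) → ill-formed
[fiwft] — violates constraint 2: syllable 1 coda /wft/ has 3 consonants (> 2) → ill-formed
[du.tow] — σ1 onset /d/, coda /∅/ ok; σ2 onset /t/, coda /w/ ok → well-formed
[kfofg] — violates constraint 5: syllable 1 onset /kf/ has 2 consonants (> 1) → ill-formed
[dogf] — violates constraint 4: syllable 1 coda /gf/: /g/ (stop, 1) → /f/ (fricative, 2) does not fall → ill-formed
Well-formed: [du.tow] → 1.

1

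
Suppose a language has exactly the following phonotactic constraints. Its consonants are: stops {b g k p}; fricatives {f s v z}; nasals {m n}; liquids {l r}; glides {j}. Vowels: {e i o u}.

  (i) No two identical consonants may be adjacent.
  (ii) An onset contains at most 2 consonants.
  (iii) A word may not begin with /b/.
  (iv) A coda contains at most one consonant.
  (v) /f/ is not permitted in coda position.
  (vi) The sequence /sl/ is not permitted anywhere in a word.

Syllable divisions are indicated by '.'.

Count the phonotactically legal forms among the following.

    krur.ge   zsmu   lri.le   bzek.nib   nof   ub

krur.ge — σ1 onset /kr/ (2C), coda /r/ ok; σ2 onset /g/, coda /∅/ ok → phonotactically legal
zsmu — violates constraint (ii): syllable 1 onset /zsm/ has 3 consonants (> 2) → phonotactically illegal
lri.le — σ1 onset /lr/ (2C), coda /∅/ ok; σ2 onset /l/, coda /∅/ ok → phonotactically legal
bzek.nib — violates constraint (iii): word begins with /b/ → phonotactically illegal
nof — violates constraint (v): syllable 1 coda contains /f/ → phonotactically illegal
ub — σ1 onset /∅/, coda /b/ ok → phonotactically legal
Phonotactically legal: krur.ge, lri.le, ub → 3.

3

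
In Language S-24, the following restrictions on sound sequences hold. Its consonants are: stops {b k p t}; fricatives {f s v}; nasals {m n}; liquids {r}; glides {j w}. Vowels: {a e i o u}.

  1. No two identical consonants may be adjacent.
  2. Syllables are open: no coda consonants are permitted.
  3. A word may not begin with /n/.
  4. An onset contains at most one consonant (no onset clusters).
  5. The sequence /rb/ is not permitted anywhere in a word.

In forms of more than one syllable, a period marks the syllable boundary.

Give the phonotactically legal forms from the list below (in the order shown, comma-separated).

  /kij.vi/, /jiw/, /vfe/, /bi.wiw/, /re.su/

/kij.vi/ — violates constraint 2: syllable 1 coda /j/ has 1 consonant (> 0) → phonotactically illegal
/jiw/ — violates constraint 2: syllable 1 coda /w/ has 1 consonant (> 0) → phonotactically illegal
/vfe/ — violates constraint 4: syllable 1 onset /vf/ has 2 consonants (> 1) → phonotactically illegal
/bi.wiw/ — violates constraint 2: syllable 2 coda /w/ has 1 consonant (> 0) → phonotactically illegal
/re.su/ — σ1 onset /r/, coda /∅/ ok; σ2 onset /s/, coda /∅/ ok → phonotactically legal

/re.su/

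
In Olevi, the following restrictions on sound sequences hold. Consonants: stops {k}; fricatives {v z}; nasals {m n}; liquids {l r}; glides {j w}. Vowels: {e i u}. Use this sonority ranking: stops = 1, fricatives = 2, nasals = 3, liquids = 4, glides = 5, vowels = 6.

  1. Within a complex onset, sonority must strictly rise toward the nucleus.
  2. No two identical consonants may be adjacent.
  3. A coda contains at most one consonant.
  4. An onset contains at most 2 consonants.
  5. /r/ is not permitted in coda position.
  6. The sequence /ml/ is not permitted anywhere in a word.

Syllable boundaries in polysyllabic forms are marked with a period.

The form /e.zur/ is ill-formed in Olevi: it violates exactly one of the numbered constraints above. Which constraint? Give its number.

/e.zur/: syllable 2 coda contains /r/.
This is a violation of constraint 5: "/r/ is not permitted in coda position."
The remaining constraints (1, 2, 3, 4, 6) are satisfied.

5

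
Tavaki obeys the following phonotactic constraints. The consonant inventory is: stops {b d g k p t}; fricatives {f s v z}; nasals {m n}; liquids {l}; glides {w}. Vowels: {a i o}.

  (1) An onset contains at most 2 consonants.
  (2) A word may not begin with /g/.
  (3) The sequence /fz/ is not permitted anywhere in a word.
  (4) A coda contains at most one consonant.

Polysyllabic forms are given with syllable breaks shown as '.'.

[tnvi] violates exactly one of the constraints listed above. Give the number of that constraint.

1

[tnvi]: syllable 1 onset /tnv/ has 3 consonants (> 2).
This is a violation of constraint 1: "An onset contains at most 2 consonants."
The remaining constraints (2, 3, 4) are satisfied.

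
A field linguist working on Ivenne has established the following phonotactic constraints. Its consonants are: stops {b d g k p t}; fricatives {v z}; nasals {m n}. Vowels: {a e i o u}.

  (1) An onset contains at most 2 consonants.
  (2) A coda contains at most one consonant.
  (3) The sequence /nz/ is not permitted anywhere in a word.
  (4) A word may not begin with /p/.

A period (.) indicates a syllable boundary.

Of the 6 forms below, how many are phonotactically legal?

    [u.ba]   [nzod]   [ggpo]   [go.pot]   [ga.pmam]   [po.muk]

3

[u.ba] — σ1 onset /∅/, coda /∅/ ok; σ2 onset /b/, coda /∅/ ok → phonotactically legal
[nzod] — violates constraint 3: contains banned sequence /nz/ → phonotactically illegal
[ggpo] — violates constraint 1: syllable 1 onset /ggp/ has 3 consonants (> 2) → phonotactically illegal
[go.pot] — σ1 onset /g/, coda /∅/ ok; σ2 onset /p/, coda /t/ ok → phonotactically legal
[ga.pmam] — σ1 onset /g/, coda /∅/ ok; σ2 onset /pm/ (2C), coda /m/ ok → phonotactically legal
[po.muk] — violates constraint 4: word begins with /p/ → phonotactically illegal
Phonotactically legal: [u.ba], [go.pot], [ga.pmam] → 3.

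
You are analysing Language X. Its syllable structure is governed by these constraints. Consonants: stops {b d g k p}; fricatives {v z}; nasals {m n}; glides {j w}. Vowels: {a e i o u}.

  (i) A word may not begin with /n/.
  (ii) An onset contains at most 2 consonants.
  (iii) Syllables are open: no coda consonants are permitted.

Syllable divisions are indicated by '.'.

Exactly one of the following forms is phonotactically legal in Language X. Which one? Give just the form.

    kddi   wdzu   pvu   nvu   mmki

kddi — violates constraint (ii): syllable 1 onset /kdd/ has 3 consonants (> 2) → phonotactically illegal
wdzu — violates constraint (ii): syllable 1 onset /wdz/ has 3 consonants (> 2) → phonotactically illegal
pvu — σ1 onset /pv/ (2C), coda /∅/ ok → phonotactically legal
nvu — violates constraint (i): word begins with /n/ → phonotactically illegal
mmki — violates constraint (ii): syllable 1 onset /mmk/ has 3 consonants (> 2) → phonotactically illegal

pvu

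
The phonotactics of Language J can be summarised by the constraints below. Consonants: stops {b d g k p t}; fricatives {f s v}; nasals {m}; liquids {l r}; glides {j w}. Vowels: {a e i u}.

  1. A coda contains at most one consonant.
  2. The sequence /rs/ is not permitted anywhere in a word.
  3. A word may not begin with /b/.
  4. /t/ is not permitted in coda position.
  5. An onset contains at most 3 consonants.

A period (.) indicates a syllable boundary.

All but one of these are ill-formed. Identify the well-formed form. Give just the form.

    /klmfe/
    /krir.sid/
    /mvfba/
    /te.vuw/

/te.vuw/

/klmfe/ — violates constraint 5: syllable 1 onset /klmf/ has 4 consonants (> 3) → ill-formed
/krir.sid/ — violates constraint 2: contains banned sequence /rs/ → ill-formed
/mvfba/ — violates constraint 5: syllable 1 onset /mvfb/ has 4 consonants (> 3) → ill-formed
/te.vuw/ — σ1 onset /t/, coda /∅/ ok; σ2 onset /v/, coda /w/ ok → well-formed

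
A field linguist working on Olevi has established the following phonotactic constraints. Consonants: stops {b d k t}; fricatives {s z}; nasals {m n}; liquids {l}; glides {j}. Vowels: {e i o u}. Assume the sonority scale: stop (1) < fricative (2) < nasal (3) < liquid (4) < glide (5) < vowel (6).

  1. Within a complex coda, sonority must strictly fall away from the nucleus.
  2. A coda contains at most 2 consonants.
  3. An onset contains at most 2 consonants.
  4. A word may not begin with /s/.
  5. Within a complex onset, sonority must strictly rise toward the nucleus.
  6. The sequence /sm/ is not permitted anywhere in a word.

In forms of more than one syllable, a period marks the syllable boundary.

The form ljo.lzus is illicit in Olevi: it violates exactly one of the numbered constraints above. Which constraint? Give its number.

ljo.lzus: syllable 2 onset /lz/: /l/ (liquid, 4) → /z/ (fricative, 2) does not rise.
This is a violation of constraint 5: "Within a complex onset, sonority must strictly rise toward the nucleus."
The remaining constraints (1, 2, 3, 4, 6) are satisfied.

5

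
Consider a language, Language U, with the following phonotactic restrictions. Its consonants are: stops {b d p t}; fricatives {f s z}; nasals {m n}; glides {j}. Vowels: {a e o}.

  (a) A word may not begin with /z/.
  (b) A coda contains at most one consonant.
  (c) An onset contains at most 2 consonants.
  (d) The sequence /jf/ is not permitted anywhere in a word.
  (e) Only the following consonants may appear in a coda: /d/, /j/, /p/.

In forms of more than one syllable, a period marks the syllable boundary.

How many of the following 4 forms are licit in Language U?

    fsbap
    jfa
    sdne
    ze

fsbap — violates constraint (c): syllable 1 onset /fsb/ has 3 consonants (> 2) → illicit
jfa — violates constraint (d): contains banned sequence /jf/ → illicit
sdne — violates constraint (c): syllable 1 onset /sdn/ has 3 consonants (> 2) → illicit
ze — violates constraint (a): word begins with /z/ → illicit
No form is licit → 0.

0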